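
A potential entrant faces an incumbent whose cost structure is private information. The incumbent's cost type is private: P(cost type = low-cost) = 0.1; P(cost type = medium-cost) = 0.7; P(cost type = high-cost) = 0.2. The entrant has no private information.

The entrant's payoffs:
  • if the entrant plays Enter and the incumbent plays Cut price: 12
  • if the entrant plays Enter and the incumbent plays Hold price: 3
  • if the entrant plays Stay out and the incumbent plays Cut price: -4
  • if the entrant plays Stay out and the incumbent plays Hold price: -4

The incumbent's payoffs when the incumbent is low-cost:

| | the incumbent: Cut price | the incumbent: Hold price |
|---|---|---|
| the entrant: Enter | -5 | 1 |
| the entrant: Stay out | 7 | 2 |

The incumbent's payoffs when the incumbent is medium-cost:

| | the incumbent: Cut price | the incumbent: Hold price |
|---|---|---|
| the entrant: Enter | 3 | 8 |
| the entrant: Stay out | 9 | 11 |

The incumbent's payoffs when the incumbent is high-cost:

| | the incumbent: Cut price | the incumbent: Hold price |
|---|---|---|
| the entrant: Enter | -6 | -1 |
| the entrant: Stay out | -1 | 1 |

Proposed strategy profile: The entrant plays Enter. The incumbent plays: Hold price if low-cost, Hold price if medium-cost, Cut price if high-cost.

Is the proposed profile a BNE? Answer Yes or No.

A profile is a BNE iff every type of every player is best-responding given beliefs about the other side.
The entrant plays Enter: E[Enter] = 0.1·(3) + 0.7·(3) + 0.2·(12) = 4.8; E[Stay out] = -4. Best-responding. ✓
The incumbent (cost type low-cost), facing Enter: Cut price gives -5, Hold price gives 1. Proposed Hold price is best. ✓
The incumbent (cost type medium-cost), facing Enter: Cut price gives 3, Hold price gives 8. Proposed Hold price is best. ✓
The incumbent (cost type high-cost), facing Enter: Cut price gives -6, Hold price gives -1. Proposed Cut price is not best — profitable deviation exists. ✗

No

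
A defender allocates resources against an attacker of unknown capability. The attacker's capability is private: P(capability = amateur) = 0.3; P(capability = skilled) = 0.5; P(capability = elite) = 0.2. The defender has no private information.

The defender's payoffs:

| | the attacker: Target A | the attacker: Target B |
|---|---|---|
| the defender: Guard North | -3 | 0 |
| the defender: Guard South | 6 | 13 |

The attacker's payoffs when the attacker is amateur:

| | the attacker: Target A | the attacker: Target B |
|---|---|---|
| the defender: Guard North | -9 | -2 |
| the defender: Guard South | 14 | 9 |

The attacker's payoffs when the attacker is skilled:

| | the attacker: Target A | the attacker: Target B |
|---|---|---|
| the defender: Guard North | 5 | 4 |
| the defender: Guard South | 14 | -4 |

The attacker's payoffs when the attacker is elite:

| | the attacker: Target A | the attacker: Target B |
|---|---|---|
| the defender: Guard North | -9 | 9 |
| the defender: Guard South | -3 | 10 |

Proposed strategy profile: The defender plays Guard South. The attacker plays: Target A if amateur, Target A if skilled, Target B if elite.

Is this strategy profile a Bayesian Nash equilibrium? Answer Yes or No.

Yes

The defender plays Guard South: E[Guard South] = 0.3·(6) + 0.5·(6) + 0.2·(13) = 7.4; E[Guard North] = -2.4. Best-responding. ✓
The attacker (capability amateur), facing Guard South: Target A gives 14, Target B gives 9. Proposed Target A is best. ✓
The attacker (capability skilled), facing Guard South: Target A gives 14, Target B gives -4. Proposed Target A is best. ✓
The attacker (capability elite), facing Guard South: Target A gives -3, Target B gives 10. Proposed Target B is best. ✓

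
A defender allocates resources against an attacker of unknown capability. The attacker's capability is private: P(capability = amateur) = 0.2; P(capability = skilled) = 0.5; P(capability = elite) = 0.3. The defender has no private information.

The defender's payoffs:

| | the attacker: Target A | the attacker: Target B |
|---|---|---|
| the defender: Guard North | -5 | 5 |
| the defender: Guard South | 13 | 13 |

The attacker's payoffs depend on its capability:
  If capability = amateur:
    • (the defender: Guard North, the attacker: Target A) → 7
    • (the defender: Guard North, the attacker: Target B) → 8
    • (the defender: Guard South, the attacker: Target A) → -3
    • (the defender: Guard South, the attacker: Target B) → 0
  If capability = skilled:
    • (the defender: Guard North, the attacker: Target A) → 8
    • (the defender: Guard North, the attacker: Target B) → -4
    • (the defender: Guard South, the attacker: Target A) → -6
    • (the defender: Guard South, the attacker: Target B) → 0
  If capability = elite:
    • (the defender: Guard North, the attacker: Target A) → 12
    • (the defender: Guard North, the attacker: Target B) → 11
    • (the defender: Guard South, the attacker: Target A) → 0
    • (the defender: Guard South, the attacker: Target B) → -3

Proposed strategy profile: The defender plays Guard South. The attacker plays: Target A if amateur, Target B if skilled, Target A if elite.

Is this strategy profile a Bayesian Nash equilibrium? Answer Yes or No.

No

The defender plays Guard South: E[Guard South] = 0.2·(13) + 0.5·(13) + 0.3·(13) = 13; E[Guard North] = 0. Best-responding. ✓
The attacker (capability amateur), facing Guard South: Target A gives -3, Target B gives 0. Proposed Target A is not best — profitable deviation exists. ✗
The attacker (capability skilled), facing Guard South: Target A gives -6, Target B gives 0. Proposed Target B is best. ✓
The attacker (capability elite), facing Guard South: Target A gives 0, Target B gives -3. Proposed Target A is best. ✓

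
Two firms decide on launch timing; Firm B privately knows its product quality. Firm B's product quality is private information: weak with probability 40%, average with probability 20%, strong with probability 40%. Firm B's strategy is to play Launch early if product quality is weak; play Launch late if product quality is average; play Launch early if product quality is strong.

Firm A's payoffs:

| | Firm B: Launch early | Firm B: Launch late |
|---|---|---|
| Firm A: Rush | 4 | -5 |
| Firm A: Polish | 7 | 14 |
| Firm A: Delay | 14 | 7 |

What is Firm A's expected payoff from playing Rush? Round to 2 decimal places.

2.20

E[Rush] = 0.4·4 + 0.2·(-5) + 0.4·4 = 1.6 + (-1) + 1.6 = 2.2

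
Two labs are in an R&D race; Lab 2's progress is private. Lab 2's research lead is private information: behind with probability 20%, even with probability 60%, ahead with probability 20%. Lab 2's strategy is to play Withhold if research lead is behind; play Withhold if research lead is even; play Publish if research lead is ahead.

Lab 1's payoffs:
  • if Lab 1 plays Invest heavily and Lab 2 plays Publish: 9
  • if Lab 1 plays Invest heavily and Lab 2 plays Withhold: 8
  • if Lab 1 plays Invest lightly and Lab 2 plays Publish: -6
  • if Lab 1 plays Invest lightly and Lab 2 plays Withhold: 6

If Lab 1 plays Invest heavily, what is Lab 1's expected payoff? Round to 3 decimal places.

Take the expectation over Lab 2's research lead, weighting each type's action by its prior probability.
E[Invest heavily] = 0.2·8 + 0.6·8 + 0.2·9 = 1.6 + 4.8 + 1.8 = 8.2

8.200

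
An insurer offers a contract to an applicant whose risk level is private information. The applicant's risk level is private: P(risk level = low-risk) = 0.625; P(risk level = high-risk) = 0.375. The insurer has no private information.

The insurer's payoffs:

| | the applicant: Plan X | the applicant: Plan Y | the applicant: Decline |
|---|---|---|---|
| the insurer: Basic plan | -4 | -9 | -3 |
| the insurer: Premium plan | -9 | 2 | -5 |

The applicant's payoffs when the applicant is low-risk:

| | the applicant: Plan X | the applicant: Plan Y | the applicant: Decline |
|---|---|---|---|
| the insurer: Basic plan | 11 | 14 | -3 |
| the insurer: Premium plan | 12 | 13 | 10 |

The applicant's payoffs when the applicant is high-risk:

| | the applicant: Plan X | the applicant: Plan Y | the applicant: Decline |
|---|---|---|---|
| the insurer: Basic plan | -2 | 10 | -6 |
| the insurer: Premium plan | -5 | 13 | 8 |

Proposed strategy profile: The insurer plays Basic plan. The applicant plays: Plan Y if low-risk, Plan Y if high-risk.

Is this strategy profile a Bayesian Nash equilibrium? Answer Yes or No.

No

The insurer plays Basic plan: E[Basic plan] = 0.625·(-9) + 0.375·(-9) = -9; E[Premium plan] = 2. Not best-responding. ✗
The applicant (risk level low-risk), facing Basic plan: Plan X gives 11, Plan Y gives 14, Decline gives -3. Proposed Plan Y is best. ✓
The applicant (risk level high-risk), facing Basic plan: Plan X gives -2, Plan Y gives 10, Decline gives -6. Proposed Plan Y is best. ✓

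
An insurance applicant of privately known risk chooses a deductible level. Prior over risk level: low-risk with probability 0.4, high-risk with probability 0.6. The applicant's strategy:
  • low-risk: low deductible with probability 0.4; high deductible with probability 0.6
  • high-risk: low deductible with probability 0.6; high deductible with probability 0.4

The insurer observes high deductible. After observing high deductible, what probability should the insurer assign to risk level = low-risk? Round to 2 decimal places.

0.50

Apply Bayes' rule using the sender's strategy as the likelihood.
P(high deductible) = 0.4·0.6 + 0.6·0.4 = 0.48
P(low-risk | high deductible) = (0.4·0.6) / 0.48 = 0.24 / 0.48 = 0.5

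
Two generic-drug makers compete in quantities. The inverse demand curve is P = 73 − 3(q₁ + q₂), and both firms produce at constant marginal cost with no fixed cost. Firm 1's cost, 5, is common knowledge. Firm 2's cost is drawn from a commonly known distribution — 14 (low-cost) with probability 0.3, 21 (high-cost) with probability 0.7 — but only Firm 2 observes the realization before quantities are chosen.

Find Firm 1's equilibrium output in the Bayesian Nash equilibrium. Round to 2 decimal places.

Type-c best response for Firm 2: q₂(c) = (73 − c)/6 − q₁/2.
Firm 1 maximizes expected profit; its first-order condition is 73 − 6q₁ − 3E[q₂] − 5 = 0.
Substituting E[q₂] and solving: E[c₂] = 18.9, so q₁ = (73 − 2·5 + 18.9)/9 = 9.1.

9.10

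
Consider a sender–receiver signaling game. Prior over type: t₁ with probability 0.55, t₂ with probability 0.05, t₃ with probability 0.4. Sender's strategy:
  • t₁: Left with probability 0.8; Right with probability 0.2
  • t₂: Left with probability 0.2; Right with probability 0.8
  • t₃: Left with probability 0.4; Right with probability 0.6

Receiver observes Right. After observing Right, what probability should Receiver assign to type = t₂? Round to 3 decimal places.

P(Right) = 0.55·0.2 + 0.05·0.8 + 0.4·0.6 = 0.39
P(t₂ | Right) = (0.05·0.8) / 0.39 = 0.04 / 0.39 = 0.102564

0.103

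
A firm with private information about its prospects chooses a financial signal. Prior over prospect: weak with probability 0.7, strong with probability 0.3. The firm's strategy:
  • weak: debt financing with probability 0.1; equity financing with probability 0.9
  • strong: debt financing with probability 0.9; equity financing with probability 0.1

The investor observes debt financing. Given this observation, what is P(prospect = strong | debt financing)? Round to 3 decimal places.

P(debt financing) = 0.7·0.1 + 0.3·0.9 = 0.34
P(strong | debt financing) = (0.3·0.9) / 0.34 = 0.27 / 0.34 = 0.794118

0.794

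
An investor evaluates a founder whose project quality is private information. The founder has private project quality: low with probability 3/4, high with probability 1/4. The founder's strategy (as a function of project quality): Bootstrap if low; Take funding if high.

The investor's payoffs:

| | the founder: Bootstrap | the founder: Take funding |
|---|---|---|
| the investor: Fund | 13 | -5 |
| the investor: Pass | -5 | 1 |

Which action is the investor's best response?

E[Fund] = 3/4·(13) + 1/4·(-5) = 17/2
E[Pass] = 3/4·(-5) + 1/4·(1) = -7/2
Best response: Fund (17/2 is the largest).

Fund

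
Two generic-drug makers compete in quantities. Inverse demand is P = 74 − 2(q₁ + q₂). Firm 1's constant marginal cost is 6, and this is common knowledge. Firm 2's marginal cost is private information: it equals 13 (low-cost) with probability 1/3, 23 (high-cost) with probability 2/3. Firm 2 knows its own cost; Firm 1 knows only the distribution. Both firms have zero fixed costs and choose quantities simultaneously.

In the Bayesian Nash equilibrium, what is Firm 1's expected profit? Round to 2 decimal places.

370.52

Type-c best response for Firm 2: q₂(c) = (74 − c)/4 − q₁/2.
Firm 1 maximizes expected profit; its first-order condition is 74 − 4q₁ − 2E[q₂] − 6 = 0.
Substituting E[q₂] and solving: E[c₂] = 19.6667, so q₁ = (74 − 2·6 + 19.6667)/6 = 13.6111.
E[P] = 74 − 2·(q₁ + E[q₂]) = 33.2222; Firm 1's expected profit = (E[P] − 6)·q₁ = (33.2222 − 6)·13.6111 = 370.525.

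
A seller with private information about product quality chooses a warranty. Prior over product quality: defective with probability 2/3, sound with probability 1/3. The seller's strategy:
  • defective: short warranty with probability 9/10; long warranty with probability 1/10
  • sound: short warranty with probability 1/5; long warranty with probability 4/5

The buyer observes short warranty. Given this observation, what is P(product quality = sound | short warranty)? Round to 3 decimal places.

Apply Bayes' rule using the sender's strategy as the likelihood.
P(short warranty) = (2/3)·(9/10) + (1/3)·(1/5) = 2/3
P(sound | short warranty) = ((1/3)·(1/5)) / (2/3) = (1/15) / (2/3) = 1/10

0.100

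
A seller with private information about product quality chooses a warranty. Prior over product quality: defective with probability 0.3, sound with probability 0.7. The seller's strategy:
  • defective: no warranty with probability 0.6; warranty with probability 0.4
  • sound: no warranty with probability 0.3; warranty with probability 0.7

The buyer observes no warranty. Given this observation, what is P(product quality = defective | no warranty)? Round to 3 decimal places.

0.462

Apply Bayes' rule using the sender's strategy as the likelihood.
P(no warranty) = 0.3·0.6 + 0.7·0.3 = 0.39
P(defective | no warranty) = (0.3·0.6) / 0.39 = 0.18 / 0.39 = 0.461538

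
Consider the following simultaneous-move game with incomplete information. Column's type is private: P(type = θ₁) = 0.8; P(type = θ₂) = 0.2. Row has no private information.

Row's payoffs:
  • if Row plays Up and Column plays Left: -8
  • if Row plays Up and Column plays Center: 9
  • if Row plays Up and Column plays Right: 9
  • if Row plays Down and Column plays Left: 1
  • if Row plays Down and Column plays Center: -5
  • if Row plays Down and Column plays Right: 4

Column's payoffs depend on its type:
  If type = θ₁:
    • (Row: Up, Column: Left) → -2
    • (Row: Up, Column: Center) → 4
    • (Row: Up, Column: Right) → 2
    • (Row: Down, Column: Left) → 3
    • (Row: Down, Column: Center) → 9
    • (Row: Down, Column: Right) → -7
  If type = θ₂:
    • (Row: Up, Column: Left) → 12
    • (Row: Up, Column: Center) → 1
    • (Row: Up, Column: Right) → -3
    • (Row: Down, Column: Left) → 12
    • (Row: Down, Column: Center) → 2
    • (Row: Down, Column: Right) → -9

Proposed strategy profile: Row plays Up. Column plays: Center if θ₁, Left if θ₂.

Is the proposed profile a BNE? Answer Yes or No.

Yes

Row plays Up: E[Up] = 0.8·(9) + 0.2·(-8) = 5.6; E[Down] = -3.8. Best-responding. ✓
Column (type θ₁), facing Up: Left gives -2, Center gives 4, Right gives 2. Proposed Center is best. ✓
Column (type θ₂), facing Up: Left gives 12, Center gives 1, Right gives -3. Proposed Left is best. ✓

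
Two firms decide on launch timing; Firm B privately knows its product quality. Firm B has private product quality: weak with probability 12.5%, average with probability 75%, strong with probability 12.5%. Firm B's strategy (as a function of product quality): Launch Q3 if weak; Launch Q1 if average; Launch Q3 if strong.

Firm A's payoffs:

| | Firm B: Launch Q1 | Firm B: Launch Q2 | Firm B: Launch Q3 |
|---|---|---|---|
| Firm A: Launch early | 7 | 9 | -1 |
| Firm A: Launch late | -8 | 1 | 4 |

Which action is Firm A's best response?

Launch early

Compute Firm A's expected payoff for each action, taking the expectation over Firm B's type.
E[Launch early] = 0.125·(-1) + 0.75·(7) + 0.125·(-1) = 5
E[Launch late] = 0.125·(4) + 0.75·(-8) + 0.125·(4) = -5
Best response: Launch early (5 is the largest).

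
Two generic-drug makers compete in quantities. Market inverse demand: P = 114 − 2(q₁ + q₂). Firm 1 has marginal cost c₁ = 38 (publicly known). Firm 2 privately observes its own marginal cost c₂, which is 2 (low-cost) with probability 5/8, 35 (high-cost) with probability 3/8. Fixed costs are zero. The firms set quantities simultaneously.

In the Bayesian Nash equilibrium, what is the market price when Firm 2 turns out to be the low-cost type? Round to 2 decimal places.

Type-c best response for Firm 2: q₂(c) = (114 − c)/4 − q₁/2.
Firm 1 maximizes expected profit; its first-order condition is 114 − 4q₁ − 2E[q₂] − 38 = 0.
Substituting E[q₂] and solving: E[c₂] = 14.375, so q₁ = (114 − 2·38 + 14.375)/6 = 8.72917.
q₂(low-cost) = 23.6354, so P = 114 − 2·(8.72917 + 23.6354) = 49.2708.

49.27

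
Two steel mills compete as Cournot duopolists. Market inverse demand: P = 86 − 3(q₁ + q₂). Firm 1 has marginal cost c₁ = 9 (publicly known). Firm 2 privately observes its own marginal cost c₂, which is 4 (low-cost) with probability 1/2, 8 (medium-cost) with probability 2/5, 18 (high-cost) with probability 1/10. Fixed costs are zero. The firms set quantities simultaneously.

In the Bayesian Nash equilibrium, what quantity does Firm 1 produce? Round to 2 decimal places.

Type-c best response for Firm 2: q₂(c) = (86 − c)/6 − q₁/2.
Firm 1 maximizes expected profit; its first-order condition is 86 − 6q₁ − 3E[q₂] − 9 = 0.
Substituting E[q₂] and solving: E[c₂] = 7, so q₁ = (86 − 2·9 + 7)/9 = 8.33333.

8.33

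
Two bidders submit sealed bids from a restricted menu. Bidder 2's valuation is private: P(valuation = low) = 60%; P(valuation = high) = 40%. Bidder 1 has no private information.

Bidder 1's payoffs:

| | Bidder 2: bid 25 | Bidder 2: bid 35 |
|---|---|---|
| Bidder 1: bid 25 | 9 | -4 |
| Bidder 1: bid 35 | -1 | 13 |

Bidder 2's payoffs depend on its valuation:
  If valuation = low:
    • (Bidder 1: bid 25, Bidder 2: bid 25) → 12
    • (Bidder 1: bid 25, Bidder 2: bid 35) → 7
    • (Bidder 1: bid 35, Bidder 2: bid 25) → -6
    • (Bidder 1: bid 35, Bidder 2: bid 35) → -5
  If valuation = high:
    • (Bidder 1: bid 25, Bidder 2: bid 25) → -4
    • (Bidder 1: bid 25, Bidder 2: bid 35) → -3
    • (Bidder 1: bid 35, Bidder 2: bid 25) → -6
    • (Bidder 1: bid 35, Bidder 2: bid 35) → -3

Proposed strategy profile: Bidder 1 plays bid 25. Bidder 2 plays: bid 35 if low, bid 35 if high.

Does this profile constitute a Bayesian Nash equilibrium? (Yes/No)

No

Bidder 1 plays bid 25: E[bid 25] = 0.6·(-4) + 0.4·(-4) = -4; E[bid 35] = 13. Not best-responding. ✗
Bidder 2 (valuation low), facing bid 25: bid 25 gives 12, bid 35 gives 7. Proposed bid 35 is not best — profitable deviation exists. ✗
Bidder 2 (valuation high), facing bid 25: bid 25 gives -4, bid 35 gives -3. Proposed bid 35 is best. ✓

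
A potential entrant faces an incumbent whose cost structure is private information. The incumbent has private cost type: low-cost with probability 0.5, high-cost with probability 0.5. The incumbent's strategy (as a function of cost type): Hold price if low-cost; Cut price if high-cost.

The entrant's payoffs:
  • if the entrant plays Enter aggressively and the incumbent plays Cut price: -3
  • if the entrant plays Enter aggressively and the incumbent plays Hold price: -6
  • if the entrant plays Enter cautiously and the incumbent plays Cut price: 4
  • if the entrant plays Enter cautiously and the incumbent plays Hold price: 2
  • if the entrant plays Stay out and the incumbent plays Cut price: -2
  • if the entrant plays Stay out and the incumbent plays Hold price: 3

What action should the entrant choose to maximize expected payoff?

E[Enter aggressively] = 0.5·(-6) + 0.5·(-3) = -4.5
E[Enter cautiously] = 0.5·(2) + 0.5·(4) = 3
E[Stay out] = 0.5·(3) + 0.5·(-2) = 0.5
Best response: Enter cautiously (3 is the largest).

Enter cautiously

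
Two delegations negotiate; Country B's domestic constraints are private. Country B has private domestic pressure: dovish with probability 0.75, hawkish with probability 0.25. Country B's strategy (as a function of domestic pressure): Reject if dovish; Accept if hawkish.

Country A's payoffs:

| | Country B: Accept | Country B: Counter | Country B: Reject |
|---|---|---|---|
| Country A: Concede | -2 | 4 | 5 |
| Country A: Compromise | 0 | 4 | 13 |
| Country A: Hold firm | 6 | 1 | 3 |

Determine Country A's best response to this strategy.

Compute Country A's expected payoff for each action, taking the expectation over Country B's type.
E[Concede] = 0.75·(5) + 0.25·(-2) = 3.25
E[Compromise] = 0.75·(13) + 0.25·(0) = 9.75
E[Hold firm] = 0.75·(3) + 0.25·(6) = 3.75
Best response: Compromise (9.75 is the largest).

Compromise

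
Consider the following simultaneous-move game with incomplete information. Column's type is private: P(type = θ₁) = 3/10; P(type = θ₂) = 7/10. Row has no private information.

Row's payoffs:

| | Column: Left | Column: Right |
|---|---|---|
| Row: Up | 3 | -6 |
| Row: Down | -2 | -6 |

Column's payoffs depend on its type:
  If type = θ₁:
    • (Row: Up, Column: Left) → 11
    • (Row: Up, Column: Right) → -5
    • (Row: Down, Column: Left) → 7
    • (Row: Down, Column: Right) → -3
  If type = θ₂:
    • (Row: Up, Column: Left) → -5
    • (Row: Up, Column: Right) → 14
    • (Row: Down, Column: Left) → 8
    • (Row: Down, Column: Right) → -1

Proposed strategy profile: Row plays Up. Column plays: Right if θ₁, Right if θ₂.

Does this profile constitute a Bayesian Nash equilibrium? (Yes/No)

No

Row plays Up: E[Up] = 3/10·(-6) + 7/10·(-6) = -6; E[Down] = -6. Best-responding. ✓
Column (type θ₁), facing Up: Left gives 11, Right gives -5. Proposed Right is not best — profitable deviation exists. ✗
Column (type θ₂), facing Up: Left gives -5, Right gives 14. Proposed Right is best. ✓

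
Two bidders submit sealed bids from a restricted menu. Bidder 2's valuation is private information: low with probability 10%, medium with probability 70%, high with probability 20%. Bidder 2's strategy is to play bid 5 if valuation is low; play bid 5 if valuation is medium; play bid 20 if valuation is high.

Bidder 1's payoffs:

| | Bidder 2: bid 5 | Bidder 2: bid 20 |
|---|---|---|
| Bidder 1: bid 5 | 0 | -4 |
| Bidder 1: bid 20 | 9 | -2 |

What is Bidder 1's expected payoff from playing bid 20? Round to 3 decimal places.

Take the expectation over Bidder 2's valuation, weighting each type's action by its prior probability.
E[bid 20] = 0.1·9 + 0.7·9 + 0.2·(-2) = 0.9 + 6.3 + (-0.4) = 6.8

6.800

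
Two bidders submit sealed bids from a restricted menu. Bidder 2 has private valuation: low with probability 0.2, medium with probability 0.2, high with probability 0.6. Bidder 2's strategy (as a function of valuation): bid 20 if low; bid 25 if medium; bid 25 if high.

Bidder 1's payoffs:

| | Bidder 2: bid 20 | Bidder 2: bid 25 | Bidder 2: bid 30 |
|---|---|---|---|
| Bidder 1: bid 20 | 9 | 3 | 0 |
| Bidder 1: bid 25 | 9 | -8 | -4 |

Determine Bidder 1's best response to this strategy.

bid 20

E[bid 20] = 0.2·(9) + 0.2·(3) + 0.6·(3) = 4.2
E[bid 25] = 0.2·(9) + 0.2·(-8) + 0.6·(-8) = -4.6
Best response: bid 20 (4.2 is the largest).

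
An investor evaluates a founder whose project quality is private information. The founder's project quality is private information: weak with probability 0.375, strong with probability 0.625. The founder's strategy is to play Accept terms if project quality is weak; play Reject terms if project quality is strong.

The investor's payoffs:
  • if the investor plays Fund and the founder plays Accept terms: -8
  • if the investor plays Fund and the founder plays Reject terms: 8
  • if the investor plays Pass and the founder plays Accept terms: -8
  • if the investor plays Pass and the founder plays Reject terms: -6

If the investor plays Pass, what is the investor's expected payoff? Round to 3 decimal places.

E[Pass] = 0.375·(-8) + 0.625·(-6) = (-3) + (-3.75) = -6.75

-6.750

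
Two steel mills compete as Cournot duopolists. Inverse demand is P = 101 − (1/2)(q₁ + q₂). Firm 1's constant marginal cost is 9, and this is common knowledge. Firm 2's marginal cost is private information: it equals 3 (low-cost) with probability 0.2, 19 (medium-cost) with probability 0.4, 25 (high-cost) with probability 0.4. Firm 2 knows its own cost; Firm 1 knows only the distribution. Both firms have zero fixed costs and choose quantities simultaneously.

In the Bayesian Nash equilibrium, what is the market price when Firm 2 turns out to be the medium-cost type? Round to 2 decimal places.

Type-c best response for Firm 2: q₂(c) = (101 − c) − q₁/2.
Firm 1 maximizes expected profit; its first-order condition is 101 − q₁ − (1/2)E[q₂] − 9 = 0.
Substituting E[q₂] and solving: E[c₂] = 18.2, so q₁ = (101 − 2·9 + 18.2)/(3/2) = 67.4667.
q₂(medium-cost) = 48.2667, so P = 101 − (1/2)·(67.4667 + 48.2667) = 43.1333.

43.13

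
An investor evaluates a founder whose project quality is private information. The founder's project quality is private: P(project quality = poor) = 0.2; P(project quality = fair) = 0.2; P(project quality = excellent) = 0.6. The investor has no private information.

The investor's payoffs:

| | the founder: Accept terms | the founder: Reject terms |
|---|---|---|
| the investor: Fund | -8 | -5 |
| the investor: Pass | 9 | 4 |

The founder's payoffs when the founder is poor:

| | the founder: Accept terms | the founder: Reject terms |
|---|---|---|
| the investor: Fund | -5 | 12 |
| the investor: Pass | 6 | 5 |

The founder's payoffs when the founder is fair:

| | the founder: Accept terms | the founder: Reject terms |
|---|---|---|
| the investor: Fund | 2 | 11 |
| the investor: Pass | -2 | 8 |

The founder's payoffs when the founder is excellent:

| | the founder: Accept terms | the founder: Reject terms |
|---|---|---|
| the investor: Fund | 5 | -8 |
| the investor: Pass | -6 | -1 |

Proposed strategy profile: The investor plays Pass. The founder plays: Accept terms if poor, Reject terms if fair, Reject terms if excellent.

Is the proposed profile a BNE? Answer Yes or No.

A profile is a BNE iff every type of every player is best-responding given beliefs about the other side.
The investor plays Pass: E[Pass] = 0.2·(9) + 0.2·(4) + 0.6·(4) = 5; E[Fund] = -5.6. Best-responding. ✓
The founder (project quality poor), facing Pass: Accept terms gives 6, Reject terms gives 5. Proposed Accept terms is best. ✓
The founder (project quality fair), facing Pass: Accept terms gives -2, Reject terms gives 8. Proposed Reject terms is best. ✓
The founder (project quality excellent), facing Pass: Accept terms gives -6, Reject terms gives -1. Proposed Reject terms is best. ✓

Yes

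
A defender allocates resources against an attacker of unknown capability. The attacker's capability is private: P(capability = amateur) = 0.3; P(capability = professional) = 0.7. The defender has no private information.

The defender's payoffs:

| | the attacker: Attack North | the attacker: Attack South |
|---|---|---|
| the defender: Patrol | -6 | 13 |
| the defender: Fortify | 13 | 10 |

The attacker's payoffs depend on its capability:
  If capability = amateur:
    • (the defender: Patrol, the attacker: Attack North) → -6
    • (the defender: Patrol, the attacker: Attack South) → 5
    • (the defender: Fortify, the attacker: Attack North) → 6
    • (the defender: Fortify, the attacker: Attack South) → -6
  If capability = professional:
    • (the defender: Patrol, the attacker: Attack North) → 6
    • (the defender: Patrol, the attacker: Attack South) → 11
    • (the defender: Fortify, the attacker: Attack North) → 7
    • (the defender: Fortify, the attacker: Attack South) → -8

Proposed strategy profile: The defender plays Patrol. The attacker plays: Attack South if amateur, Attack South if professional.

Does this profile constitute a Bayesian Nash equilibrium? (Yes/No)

Yes

The defender plays Patrol: E[Patrol] = 0.3·(13) + 0.7·(13) = 13; E[Fortify] = 10. Best-responding. ✓
The attacker (capability amateur), facing Patrol: Attack North gives -6, Attack South gives 5. Proposed Attack South is best. ✓
The attacker (capability professional), facing Patrol: Attack North gives 6, Attack South gives 11. Proposed Attack South is best. ✓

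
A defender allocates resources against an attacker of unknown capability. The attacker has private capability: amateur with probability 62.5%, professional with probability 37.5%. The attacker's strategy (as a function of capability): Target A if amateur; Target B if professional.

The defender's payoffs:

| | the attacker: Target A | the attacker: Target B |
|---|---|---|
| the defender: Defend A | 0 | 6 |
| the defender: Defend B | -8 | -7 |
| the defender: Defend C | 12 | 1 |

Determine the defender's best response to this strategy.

Defend C

E[Defend A] = 0.625·(0) + 0.375·(6) = 2.25
E[Defend B] = 0.625·(-8) + 0.375·(-7) = -7.625
E[Defend C] = 0.625·(12) + 0.375·(1) = 7.875
Best response: Defend C (7.875 is the largest).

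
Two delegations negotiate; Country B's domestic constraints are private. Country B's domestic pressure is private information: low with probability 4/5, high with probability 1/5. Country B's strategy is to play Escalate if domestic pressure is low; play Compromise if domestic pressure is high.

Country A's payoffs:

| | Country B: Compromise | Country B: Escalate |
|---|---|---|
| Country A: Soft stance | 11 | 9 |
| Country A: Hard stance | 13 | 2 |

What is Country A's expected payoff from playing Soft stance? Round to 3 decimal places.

9.400

Take the expectation over Country B's domestic pressure, weighting each type's action by its prior probability.
E[Soft stance] = 4/5·9 + 1/5·11 = 36/5 + 11/5 = 47/5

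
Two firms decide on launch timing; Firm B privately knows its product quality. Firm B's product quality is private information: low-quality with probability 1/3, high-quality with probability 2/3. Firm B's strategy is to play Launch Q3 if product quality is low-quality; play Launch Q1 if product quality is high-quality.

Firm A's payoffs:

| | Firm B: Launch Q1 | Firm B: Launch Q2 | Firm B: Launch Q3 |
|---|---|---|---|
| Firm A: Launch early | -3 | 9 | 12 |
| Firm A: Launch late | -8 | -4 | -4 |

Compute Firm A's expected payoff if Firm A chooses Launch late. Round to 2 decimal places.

E[Launch late] = 1/3·(-4) + 2/3·(-8) = (-4/3) + (-16/3) = -20/3

-6.67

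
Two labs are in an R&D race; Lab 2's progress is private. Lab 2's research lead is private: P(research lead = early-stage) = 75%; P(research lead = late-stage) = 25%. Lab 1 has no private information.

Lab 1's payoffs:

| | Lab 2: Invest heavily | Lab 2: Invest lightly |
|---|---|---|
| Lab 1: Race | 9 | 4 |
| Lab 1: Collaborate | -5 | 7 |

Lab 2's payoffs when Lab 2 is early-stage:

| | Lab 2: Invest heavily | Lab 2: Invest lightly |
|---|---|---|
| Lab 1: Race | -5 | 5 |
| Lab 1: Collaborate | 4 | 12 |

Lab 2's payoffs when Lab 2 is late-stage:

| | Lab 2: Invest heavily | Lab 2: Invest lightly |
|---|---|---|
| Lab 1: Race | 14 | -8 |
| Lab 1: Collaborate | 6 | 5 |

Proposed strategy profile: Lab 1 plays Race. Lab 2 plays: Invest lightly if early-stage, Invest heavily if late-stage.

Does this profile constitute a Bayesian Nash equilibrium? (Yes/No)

Yes

Lab 1 plays Race: E[Race] = 0.75·(4) + 0.25·(9) = 5.25; E[Collaborate] = 4. Best-responding. ✓
Lab 2 (research lead early-stage), facing Race: Invest heavily gives -5, Invest lightly gives 5. Proposed Invest lightly is best. ✓
Lab 2 (research lead late-stage), facing Race: Invest heavily gives 14, Invest lightly gives -8. Proposed Invest heavily is best. ✓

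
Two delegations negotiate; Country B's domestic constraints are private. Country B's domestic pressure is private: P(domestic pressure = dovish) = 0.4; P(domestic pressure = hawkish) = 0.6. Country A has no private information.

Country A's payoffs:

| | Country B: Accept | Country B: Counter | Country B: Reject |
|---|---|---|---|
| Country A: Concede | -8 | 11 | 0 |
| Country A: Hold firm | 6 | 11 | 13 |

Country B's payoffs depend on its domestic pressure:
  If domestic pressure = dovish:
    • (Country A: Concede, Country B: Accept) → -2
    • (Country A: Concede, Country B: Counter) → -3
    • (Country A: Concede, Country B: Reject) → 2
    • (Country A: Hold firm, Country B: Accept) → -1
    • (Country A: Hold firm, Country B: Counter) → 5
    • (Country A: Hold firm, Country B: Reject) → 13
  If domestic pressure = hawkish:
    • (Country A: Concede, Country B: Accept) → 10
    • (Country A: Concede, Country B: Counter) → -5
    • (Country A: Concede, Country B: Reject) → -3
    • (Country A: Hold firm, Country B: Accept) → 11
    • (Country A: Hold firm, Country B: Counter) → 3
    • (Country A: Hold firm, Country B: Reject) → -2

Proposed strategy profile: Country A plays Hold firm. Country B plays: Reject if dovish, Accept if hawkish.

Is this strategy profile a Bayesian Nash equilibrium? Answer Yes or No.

Country A plays Hold firm: E[Hold firm] = 0.4·(13) + 0.6·(6) = 8.8; E[Concede] = -4.8. Best-responding. ✓
Country B (domestic pressure dovish), facing Hold firm: Accept gives -1, Counter gives 5, Reject gives 13. Proposed Reject is best. ✓
Country B (domestic pressure hawkish), facing Hold firm: Accept gives 11, Counter gives 3, Reject gives -2. Proposed Accept is best. ✓

Yes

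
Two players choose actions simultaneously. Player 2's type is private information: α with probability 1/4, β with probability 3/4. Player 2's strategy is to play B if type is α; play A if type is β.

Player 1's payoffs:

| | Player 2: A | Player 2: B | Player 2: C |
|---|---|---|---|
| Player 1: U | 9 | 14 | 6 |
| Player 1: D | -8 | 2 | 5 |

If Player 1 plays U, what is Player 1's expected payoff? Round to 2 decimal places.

10.25

E[U] = 1/4·14 + 3/4·9 = 7/2 + 27/4 = 41/4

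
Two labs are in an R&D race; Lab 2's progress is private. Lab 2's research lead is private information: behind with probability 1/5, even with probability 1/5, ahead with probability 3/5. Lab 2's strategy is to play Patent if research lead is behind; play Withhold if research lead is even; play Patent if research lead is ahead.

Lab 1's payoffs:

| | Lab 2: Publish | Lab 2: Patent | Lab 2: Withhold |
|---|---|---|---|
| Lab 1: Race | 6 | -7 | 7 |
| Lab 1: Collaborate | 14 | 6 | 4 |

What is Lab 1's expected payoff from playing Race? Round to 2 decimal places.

E[Race] = 1/5·(-7) + 1/5·7 + 3/5·(-7) = (-7/5) + 7/5 + (-21/5) = -21/5

-4.20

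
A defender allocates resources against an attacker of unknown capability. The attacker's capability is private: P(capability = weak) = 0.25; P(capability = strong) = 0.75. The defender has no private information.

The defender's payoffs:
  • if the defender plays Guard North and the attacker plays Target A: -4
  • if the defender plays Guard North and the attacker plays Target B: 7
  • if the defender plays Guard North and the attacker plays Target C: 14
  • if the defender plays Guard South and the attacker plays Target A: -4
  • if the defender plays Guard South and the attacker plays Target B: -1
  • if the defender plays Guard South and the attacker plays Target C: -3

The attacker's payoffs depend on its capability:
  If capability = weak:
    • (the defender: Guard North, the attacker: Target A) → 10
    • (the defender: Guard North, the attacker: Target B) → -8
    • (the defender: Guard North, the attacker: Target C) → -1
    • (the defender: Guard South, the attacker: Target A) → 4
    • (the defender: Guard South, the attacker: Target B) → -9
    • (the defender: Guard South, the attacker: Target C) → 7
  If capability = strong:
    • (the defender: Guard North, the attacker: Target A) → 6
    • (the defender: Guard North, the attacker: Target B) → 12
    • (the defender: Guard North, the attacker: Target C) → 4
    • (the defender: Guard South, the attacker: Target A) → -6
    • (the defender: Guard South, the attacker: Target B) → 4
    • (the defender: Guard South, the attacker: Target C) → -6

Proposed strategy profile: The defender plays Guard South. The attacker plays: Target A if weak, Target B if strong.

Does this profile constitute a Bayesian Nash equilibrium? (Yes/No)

A profile is a BNE iff every type of every player is best-responding given beliefs about the other side.
The defender plays Guard South: E[Guard South] = 0.25·(-4) + 0.75·(-1) = -1.75; E[Guard North] = 4.25. Not best-responding. ✗
The attacker (capability weak), facing Guard South: Target A gives 4, Target B gives -9, Target C gives 7. Proposed Target A is not best — profitable deviation exists. ✗
The attacker (capability strong), facing Guard South: Target A gives -6, Target B gives 4, Target C gives -6. Proposed Target B is best. ✓

No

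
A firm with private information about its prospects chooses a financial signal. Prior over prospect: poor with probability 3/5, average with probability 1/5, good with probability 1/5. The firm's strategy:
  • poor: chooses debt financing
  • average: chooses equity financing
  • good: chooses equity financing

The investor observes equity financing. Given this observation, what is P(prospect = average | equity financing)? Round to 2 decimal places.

0.50

Apply Bayes' rule using the sender's strategy as the likelihood.
P(equity financing) = (3/5)·0 + (1/5)·1 + (1/5)·1 = 2/5
P(average | equity financing) = ((1/5)·1) / (2/5) = (1/5) / (2/5) = 1/2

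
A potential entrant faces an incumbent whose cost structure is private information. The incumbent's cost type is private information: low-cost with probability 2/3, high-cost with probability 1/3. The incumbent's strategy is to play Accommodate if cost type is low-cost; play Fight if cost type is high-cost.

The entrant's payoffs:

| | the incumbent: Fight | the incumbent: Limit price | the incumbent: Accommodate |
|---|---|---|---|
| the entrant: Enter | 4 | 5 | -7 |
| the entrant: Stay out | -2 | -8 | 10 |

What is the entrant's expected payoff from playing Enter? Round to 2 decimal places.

E[Enter] = 2/3·(-7) + 1/3·4 = (-14/3) + 4/3 = -10/3

-3.33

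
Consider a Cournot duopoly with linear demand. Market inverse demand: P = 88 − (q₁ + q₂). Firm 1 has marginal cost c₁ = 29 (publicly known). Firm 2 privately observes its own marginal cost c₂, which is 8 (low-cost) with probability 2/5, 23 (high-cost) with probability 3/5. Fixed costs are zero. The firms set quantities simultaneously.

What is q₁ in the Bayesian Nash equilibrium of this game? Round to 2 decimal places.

Firm 2 with cost c maximizes (88 − (q₁+q₂) − c)·q₂, giving q₂(c) = (88 − c − q₁)/2.
E[c₂] = 2/5·8 + 3/5·23 = 17
Firm 1's FOC against E[q₂] yields q₁ = (88 − 2·29 + E[c₂])/3 = (88 − 58 + 17)/3 = 15.6667.

15.67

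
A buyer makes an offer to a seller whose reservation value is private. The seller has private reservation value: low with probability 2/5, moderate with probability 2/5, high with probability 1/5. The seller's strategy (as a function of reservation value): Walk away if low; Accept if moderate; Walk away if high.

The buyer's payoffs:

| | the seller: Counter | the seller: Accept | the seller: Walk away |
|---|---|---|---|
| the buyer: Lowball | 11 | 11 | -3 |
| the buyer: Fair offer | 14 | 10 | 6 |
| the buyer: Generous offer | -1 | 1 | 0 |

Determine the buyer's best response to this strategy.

E[Lowball] = 2/5·(-3) + 2/5·(11) + 1/5·(-3) = 13/5
E[Fair offer] = 2/5·(6) + 2/5·(10) + 1/5·(6) = 38/5
E[Generous offer] = 2/5·(0) + 2/5·(1) + 1/5·(0) = 2/5
Best response: Fair offer (38/5 is the largest).

Fair offer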